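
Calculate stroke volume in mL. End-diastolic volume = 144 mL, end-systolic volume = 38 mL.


SV = EDV - ESV
SV = 144 - 38
SV = 106 mL


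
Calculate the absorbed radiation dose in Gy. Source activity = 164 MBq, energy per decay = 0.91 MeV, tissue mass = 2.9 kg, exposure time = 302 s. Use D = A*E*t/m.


A = 164 MBq = 1.6400e+08 Bq
E = 0.91 MeV = 1.45782e-13 J
D = A*E*t/m = 1.6400e+08*1.45782e-13*302/2.9
D = 0.00249 Gy


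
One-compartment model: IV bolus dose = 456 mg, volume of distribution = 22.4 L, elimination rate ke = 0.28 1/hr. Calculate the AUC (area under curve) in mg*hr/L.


C0 = Dose/Vd = 456/22.4 = 20.3571 mg/L
AUC = C0/ke = 20.3571/0.28
AUC = 72.7 mg*hr/L


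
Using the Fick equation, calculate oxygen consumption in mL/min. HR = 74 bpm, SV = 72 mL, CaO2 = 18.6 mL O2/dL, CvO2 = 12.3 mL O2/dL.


CO = HR*SV = 74*72/1000 = 5.328 L/min
a-v O2 diff = 18.6 - 12.3 = 6.3 mL/dL
VO2 = CO * (CaO2-CvO2) * 10 dL/L
VO2 = 5.328 * 6.3 * 10
VO2 = 335.7 mL/min


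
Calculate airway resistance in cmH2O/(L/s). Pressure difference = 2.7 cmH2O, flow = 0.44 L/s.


R = dP / flow
R = 2.7 / 0.44
R = 6.136 cmH2O/(L/s)


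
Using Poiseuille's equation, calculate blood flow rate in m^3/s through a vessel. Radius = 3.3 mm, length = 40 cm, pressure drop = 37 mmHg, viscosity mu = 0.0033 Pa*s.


Q = pi*r^4*dP / (8*mu*L)
r = 0.0033 m, L = 0.4 m
dP = 37 mmHg = 4932.914 Pa
Q = 1.7404e-04 m^3/s


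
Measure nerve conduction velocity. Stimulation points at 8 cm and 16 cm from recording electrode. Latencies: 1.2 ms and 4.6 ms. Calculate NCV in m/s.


Distance = (16 - 8) / 100 = 0.08 m
dt = (4.6 - 1.2) / 1000 = 0.0034 s
NCV = dist / dt = 23.53 m/s


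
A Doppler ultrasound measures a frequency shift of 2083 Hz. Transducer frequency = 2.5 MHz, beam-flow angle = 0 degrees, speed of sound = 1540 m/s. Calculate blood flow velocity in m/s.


v = fd * c / (2 * f0 * cos(theta))
v = 2083 * 1540 / (2 * 2.5000e+06 * cos(0))
v = 0.6416 m/s


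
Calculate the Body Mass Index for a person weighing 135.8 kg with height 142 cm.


BMI = weight / height^2
height = 142 cm = 1.42 m
BMI = 135.8 / 1.42^2
BMI = 67.35 kg/m^2


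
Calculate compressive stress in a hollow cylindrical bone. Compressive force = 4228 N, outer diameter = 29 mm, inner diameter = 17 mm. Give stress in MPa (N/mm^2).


A = pi*(r_o^2 - r_i^2)
r_o = 14.5 mm, r_i = 8.5 mm
A = 433.54 mm^2
sigma = F/A = 4228 / 433.54
sigma = 9.752 MPa


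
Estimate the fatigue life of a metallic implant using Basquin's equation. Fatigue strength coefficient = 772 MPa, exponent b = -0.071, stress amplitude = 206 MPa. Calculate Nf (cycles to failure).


sigma_a = sigma_f' * (2Nf)^b
2Nf = (sigma_a/sigma_f')^(1/b)
2Nf = (206/772)^(1/-0.071)
2Nf = 1.205e+08
Nf = 6.0250e+07


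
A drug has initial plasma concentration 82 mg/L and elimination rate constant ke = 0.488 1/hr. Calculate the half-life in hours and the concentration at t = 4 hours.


t_half = ln(2) / ke = 0.693147 / 0.488 = 1.42 hr
C(t) = C0 * exp(-ke*t) = 82 * exp(-0.488*4)
C(4) = 11.64 mg/L


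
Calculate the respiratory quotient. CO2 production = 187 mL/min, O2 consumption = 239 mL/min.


RQ = VCO2 / VO2
RQ = 187 / 239
RQ = 0.7824


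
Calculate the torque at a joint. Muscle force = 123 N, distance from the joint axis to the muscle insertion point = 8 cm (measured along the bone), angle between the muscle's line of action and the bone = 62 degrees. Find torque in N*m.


Torque = F * d * sin(theta)   (moment arm = d*sin(theta))
d = 8 cm = 0.08 m
Torque = 123 * 0.08 * sin(62)
Torque = 8.688 N*m


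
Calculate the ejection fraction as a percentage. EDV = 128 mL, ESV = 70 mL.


SV = EDV - ESV = 128 - 70 = 58 mL
EF = SV/EDV * 100 = 58/128 * 100
EF = 45.31%


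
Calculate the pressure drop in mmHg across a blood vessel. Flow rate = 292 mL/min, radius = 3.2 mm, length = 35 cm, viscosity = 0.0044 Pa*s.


dP = 8*mu*L*Q / (pi*r^4)
Q = 292 mL/min = 4.86667e-06 m^3/s
dP = 182.009 Pa = 182.009 / 133.322 mmHg = 1.365 mmHg


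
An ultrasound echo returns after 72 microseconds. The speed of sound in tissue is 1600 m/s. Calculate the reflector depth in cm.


depth = c * t / 2
t = 72 us = 7.2000e-05 s
depth = 1600 * 7.2000e-05 / 2
depth = 0.0576 m = 5.76 cm


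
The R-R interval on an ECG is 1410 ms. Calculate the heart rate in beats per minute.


HR = 60 / RR_interval(s)
RR = 1410 ms = 1.41 s
HR = 60 / 1.41 = 42.55 bpm


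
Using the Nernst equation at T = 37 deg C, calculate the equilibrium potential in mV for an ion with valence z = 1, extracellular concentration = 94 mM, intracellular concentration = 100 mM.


E = (RT/(zF)) * ln(C_out/C_in)
T = 37 + 273.15 = 310.15 K
E = (8.314 * 310.15 / (1 * 96485)) * ln(94/100)
E = -1.654 mV


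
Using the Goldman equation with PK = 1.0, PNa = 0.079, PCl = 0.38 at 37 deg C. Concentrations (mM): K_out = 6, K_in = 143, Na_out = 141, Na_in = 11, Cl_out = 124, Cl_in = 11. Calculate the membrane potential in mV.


Vm = (RT/F)*ln((PK*Ko + PNa*Nao + PCl*Cli)/(PK*Ki + PNa*Nai + PCl*Clo))
Numer = 21.319, Denom = 190.989
Vm = -58.6 mV


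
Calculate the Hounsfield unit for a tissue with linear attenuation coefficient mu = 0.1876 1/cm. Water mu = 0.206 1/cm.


HU = ((mu_tissue - mu_water) / mu_water) * 1000
HU = ((0.1876 - 0.206) / 0.206) * 1000
HU = -89.32


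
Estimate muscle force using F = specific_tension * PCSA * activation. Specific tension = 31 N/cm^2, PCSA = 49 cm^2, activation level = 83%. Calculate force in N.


F = sigma * PCSA * activation
F = 31 * 49 * 0.83
F = 1261 N


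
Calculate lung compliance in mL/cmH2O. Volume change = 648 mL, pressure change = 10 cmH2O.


C = dV / dP
C = 648 / 10
C = 64.8 mL/cmH2O


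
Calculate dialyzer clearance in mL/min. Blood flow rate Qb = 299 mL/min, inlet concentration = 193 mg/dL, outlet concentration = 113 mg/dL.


K = Qb * (Cb_in - Cb_out) / Cb_in
K = 299 * (193 - 113) / 193
K = 123.9 mL/min


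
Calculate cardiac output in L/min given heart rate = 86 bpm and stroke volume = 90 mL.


CO = HR * SV
CO = 86 * 90 / 1000
CO = 7.74 L/min


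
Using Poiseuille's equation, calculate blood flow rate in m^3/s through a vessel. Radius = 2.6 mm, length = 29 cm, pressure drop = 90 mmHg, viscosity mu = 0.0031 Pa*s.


Q = pi*r^4*dP / (8*mu*L)
r = 0.0026 m, L = 0.29 m
dP = 90 mmHg = 11998.98 Pa
Q = 2.3952e-04 m^3/s


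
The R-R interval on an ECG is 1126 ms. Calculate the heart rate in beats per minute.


HR = 60 / RR_interval(s)
RR = 1126 ms = 1.126 s
HR = 60 / 1.126 = 53.29 bpm


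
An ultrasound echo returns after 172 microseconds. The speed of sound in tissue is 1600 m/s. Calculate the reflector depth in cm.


depth = c * t / 2
t = 172 us = 1.7200e-04 s
depth = 1600 * 1.7200e-04 / 2
depth = 0.1376 m = 13.76 cm


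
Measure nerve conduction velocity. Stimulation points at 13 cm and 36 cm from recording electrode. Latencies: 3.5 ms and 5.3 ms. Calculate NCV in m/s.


Distance = (36 - 13) / 100 = 0.23 m
dt = (5.3 - 3.5) / 1000 = 0.0018 s
NCV = dist / dt = 127.8 m/s


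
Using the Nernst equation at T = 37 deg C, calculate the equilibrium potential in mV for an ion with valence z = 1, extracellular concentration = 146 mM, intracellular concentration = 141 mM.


E = (RT/(zF)) * ln(C_out/C_in)
T = 37 + 273.15 = 310.15 K
E = (8.314 * 310.15 / (1 * 96485)) * ln(146/141)
E = 0.9313 mV


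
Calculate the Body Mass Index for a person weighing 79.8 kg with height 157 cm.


BMI = weight / height^2
height = 157 cm = 1.57 m
BMI = 79.8 / 1.57^2
BMI = 32.37 kg/m^2


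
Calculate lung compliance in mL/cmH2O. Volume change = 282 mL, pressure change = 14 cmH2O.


C = dV / dP
C = 282 / 14
C = 20.14 mL/cmH2O


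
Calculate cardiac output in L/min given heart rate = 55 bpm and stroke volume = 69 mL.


CO = HR * SV
CO = 55 * 69 / 1000
CO = 3.795 L/min


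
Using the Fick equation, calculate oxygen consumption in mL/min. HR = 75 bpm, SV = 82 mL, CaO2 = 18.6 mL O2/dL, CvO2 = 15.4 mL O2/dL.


CO = HR*SV = 75*82/1000 = 6.15 L/min
a-v O2 diff = 18.6 - 15.4 = 3.2 mL/dL
VO2 = CO * (CaO2-CvO2) * 10 dL/L
VO2 = 6.15 * 3.2 * 10
VO2 = 196.8 mL/min


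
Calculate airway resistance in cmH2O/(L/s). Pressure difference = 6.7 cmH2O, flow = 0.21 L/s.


R = dP / flow
R = 6.7 / 0.21
R = 31.9 cmH2O/(L/s)


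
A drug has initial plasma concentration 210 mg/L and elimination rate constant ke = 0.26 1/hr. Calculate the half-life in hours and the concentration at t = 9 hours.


t_half = ln(2) / ke = 0.693147 / 0.26 = 2.666 hr
C(t) = C0 * exp(-ke*t) = 210 * exp(-0.26*9)
C(9) = 20.23 mg/L


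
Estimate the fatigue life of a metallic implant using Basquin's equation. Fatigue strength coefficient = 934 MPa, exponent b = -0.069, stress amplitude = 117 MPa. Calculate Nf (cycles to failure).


sigma_a = sigma_f' * (2Nf)^b
2Nf = (sigma_a/sigma_f')^(1/b)
2Nf = (117/934)^(1/-0.069)
2Nf = 1.1879477e+13
Nf = 5.9397e+12


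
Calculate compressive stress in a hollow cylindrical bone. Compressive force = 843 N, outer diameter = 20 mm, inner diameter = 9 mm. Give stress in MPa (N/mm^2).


A = pi*(r_o^2 - r_i^2)
r_o = 10 mm, r_i = 4.5 mm
A = 250.542 mm^2
sigma = F/A = 843 / 250.542
sigma = 3.365 MPa


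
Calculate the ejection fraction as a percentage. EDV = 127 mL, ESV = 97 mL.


SV = EDV - ESV = 127 - 97 = 30 mL
EF = SV/EDV * 100 = 30/127 * 100
EF = 23.62%


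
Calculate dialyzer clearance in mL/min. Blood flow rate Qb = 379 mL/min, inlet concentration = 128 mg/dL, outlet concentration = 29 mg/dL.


K = Qb * (Cb_in - Cb_out) / Cb_in
K = 379 * (128 - 29) / 128
K = 293.1 mL/min


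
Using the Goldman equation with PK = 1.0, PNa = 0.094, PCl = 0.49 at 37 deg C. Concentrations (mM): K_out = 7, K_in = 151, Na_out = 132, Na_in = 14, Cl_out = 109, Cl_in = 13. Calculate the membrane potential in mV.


Vm = (RT/F)*ln((PK*Ko + PNa*Nao + PCl*Cli)/(PK*Ki + PNa*Nai + PCl*Clo))
Numer = 25.778, Denom = 205.726
Vm = -55.51 mV


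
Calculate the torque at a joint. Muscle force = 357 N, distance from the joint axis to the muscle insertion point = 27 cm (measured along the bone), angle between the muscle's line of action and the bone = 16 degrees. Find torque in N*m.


Torque = F * d * sin(theta)   (moment arm = d*sin(theta))
d = 27 cm = 0.27 m
Torque = 357 * 0.27 * sin(16)
Torque = 26.57 N*m


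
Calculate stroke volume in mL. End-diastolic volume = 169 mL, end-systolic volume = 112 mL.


SV = EDV - ESV
SV = 169 - 112
SV = 57 mL


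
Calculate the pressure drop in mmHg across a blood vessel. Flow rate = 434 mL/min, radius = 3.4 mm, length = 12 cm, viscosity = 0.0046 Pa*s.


dP = 8*mu*L*Q / (pi*r^4)
Q = 434 mL/min = 7.23333e-06 m^3/s
dP = 76.0855 Pa = 76.0855 / 133.322 mmHg = 0.5707 mmHg


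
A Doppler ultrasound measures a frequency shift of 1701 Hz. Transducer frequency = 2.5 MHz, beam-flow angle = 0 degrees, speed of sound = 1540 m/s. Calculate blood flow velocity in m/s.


v = fd * c / (2 * f0 * cos(theta))
v = 1701 * 1540 / (2 * 2.5000e+06 * cos(0))
v = 0.5239 m/s


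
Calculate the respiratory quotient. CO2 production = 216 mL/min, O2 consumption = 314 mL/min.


RQ = VCO2 / VO2
RQ = 216 / 314
RQ = 0.6879


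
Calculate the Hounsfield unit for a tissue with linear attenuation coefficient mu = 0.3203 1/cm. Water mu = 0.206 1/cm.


HU = ((mu_tissue - mu_water) / mu_water) * 1000
HU = ((0.3203 - 0.206) / 0.206) * 1000
HU = 554.9


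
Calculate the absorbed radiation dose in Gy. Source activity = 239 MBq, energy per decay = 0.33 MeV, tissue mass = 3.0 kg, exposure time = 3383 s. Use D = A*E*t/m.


A = 239 MBq = 2.3900e+08 Bq
E = 0.33 MeV = 5.2866e-14 J
D = A*E*t/m = 2.3900e+08*5.2866e-14*3383/3.0
D = 0.01425 Gy


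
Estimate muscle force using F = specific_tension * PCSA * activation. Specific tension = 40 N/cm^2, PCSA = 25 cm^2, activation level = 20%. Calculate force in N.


F = sigma * PCSA * activation
F = 40 * 25 * 0.2
F = 200 N


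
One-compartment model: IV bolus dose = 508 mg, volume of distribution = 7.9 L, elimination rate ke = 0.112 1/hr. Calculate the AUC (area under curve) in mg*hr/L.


C0 = Dose/Vd = 508/7.9 = 64.3038 mg/L
AUC = C0/ke = 64.3038/0.112
AUC = 574.1 mg*hr/L


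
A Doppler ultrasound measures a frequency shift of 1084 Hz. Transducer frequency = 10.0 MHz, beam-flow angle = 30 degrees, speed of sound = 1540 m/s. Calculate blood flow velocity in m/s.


v = fd * c / (2 * f0 * cos(theta))
v = 1084 * 1540 / (2 * 1.0000e+07 * cos(30))
v = 0.09638 m/s


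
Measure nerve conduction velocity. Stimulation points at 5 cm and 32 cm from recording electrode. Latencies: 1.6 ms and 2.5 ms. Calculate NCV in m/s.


Distance = (32 - 5) / 100 = 0.27 m
dt = (2.5 - 1.6) / 1000 = 9.0000e-04 s
NCV = dist / dt = 300 m/s


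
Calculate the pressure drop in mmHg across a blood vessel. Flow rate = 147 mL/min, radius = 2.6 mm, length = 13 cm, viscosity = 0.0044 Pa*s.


dP = 8*mu*L*Q / (pi*r^4)
Q = 147 mL/min = 2.45e-06 m^3/s
dP = 78.0924 Pa = 78.0924 / 133.322 mmHg = 0.5857 mmHg


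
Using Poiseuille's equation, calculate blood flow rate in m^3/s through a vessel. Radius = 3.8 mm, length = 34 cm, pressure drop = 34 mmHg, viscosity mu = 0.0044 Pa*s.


Q = pi*r^4*dP / (8*mu*L)
r = 0.0038 m, L = 0.34 m
dP = 34 mmHg = 4532.948 Pa
Q = 2.4811e-04 m^3/s


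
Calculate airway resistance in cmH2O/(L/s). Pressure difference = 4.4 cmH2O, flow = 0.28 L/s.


R = dP / flow
R = 4.4 / 0.28
R = 15.71 cmH2O/(L/s)


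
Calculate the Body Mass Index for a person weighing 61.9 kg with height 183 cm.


BMI = weight / height^2
height = 183 cm = 1.83 m
BMI = 61.9 / 1.83^2
BMI = 18.48 kg/m^2


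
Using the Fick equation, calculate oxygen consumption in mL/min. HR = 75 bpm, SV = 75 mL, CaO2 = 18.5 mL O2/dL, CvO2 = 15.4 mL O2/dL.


CO = HR*SV = 75*75/1000 = 5.625 L/min
a-v O2 diff = 18.5 - 15.4 = 3.1 mL/dL
VO2 = CO * (CaO2-CvO2) * 10 dL/L
VO2 = 5.625 * 3.1 * 10
VO2 = 174.4 mL/min


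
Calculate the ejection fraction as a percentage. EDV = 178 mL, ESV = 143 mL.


SV = EDV - ESV = 178 - 143 = 35 mL
EF = SV/EDV * 100 = 35/178 * 100
EF = 19.66%


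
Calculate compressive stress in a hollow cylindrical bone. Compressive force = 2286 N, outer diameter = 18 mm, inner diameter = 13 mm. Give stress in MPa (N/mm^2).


A = pi*(r_o^2 - r_i^2)
r_o = 9 mm, r_i = 6.5 mm
A = 121.737 mm^2
sigma = F/A = 2286 / 121.737
sigma = 18.78 MPa


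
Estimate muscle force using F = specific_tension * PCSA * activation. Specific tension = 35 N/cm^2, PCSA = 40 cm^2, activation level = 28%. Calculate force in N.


F = sigma * PCSA * activation
F = 35 * 40 * 0.28
F = 392 N


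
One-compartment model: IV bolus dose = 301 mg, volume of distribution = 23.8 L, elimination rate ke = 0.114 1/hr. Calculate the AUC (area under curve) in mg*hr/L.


C0 = Dose/Vd = 301/23.8 = 12.6471 mg/L
AUC = C0/ke = 12.6471/0.114
AUC = 110.9 mg*hr/L


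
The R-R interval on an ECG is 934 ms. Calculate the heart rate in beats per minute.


HR = 60 / RR_interval(s)
RR = 934 ms = 0.934 s
HR = 60 / 0.934 = 64.24 bpm


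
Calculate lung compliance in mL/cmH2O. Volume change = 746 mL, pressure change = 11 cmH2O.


C = dV / dP
C = 746 / 11
C = 67.82 mL/cmH2O


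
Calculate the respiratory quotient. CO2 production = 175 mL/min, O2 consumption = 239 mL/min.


RQ = VCO2 / VO2
RQ = 175 / 239
RQ = 0.7322


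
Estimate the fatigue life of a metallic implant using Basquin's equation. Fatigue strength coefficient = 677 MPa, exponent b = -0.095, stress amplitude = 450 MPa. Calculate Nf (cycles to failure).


sigma_a = sigma_f' * (2Nf)^b
2Nf = (sigma_a/sigma_f')^(1/b)
2Nf = (450/677)^(1/-0.095)
2Nf = 73.640617
Nf = 36.82


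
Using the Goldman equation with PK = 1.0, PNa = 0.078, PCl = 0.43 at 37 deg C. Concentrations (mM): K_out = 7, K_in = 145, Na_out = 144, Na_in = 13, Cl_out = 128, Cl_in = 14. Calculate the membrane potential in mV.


Vm = (RT/F)*ln((PK*Ko + PNa*Nao + PCl*Cli)/(PK*Ki + PNa*Nai + PCl*Clo))
Numer = 24.252, Denom = 201.054
Vm = -56.53 mV


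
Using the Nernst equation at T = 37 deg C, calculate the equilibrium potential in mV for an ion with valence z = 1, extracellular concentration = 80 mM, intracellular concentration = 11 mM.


E = (RT/(zF)) * ln(C_out/C_in)
T = 37 + 273.15 = 310.15 K
E = (8.314 * 310.15 / (1 * 96485)) * ln(80/11)
E = 53.03 mV


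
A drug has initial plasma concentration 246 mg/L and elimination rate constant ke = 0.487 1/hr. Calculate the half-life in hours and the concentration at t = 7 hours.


t_half = ln(2) / ke = 0.693147 / 0.487 = 1.423 hr
C(t) = C0 * exp(-ke*t) = 246 * exp(-0.487*7)
C(7) = 8.136 mg/L


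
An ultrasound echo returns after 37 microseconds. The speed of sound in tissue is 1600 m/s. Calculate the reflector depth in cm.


depth = c * t / 2
t = 37 us = 3.7000e-05 s
depth = 1600 * 3.7000e-05 / 2
depth = 0.0296 m = 2.96 cm


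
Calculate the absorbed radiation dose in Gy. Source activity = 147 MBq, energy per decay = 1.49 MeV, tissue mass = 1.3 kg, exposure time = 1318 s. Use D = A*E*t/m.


A = 147 MBq = 1.4700e+08 Bq
E = 1.49 MeV = 2.38698e-13 J
D = A*E*t/m = 1.4700e+08*2.38698e-13*1318/1.3
D = 0.03557 Gy


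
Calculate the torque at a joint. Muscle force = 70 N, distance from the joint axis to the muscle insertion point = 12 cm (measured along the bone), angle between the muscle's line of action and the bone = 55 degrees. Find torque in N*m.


Torque = F * d * sin(theta)   (moment arm = d*sin(theta))
d = 12 cm = 0.12 m
Torque = 70 * 0.12 * sin(55)
Torque = 6.881 N*m


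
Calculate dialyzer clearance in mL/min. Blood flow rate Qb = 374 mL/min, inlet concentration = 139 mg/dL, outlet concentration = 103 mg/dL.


K = Qb * (Cb_in - Cb_out) / Cb_in
K = 374 * (139 - 103) / 139
K = 96.86 mL/min


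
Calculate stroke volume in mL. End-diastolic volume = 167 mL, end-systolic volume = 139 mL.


SV = EDV - ESV
SV = 167 - 139
SV = 28 mL


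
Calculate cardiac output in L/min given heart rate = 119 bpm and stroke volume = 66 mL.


CO = HR * SV
CO = 119 * 66 / 1000
CO = 7.854 L/min


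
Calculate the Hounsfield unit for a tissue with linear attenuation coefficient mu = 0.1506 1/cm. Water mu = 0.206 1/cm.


HU = ((mu_tissue - mu_water) / mu_water) * 1000
HU = ((0.1506 - 0.206) / 0.206) * 1000
HU = -268.9


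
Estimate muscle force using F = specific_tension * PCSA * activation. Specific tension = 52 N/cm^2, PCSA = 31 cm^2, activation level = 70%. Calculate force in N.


F = sigma * PCSA * activation
F = 52 * 31 * 0.7
F = 1128 N


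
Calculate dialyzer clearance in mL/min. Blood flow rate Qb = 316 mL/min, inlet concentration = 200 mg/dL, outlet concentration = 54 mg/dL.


K = Qb * (Cb_in - Cb_out) / Cb_in
K = 316 * (200 - 54) / 200
K = 230.7 mL/min


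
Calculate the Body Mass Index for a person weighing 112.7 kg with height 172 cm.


BMI = weight / height^2
height = 172 cm = 1.72 m
BMI = 112.7 / 1.72^2
BMI = 38.09 kg/m^2


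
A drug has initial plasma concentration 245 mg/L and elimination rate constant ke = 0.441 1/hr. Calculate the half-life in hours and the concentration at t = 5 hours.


t_half = ln(2) / ke = 0.693147 / 0.441 = 1.572 hr
C(t) = C0 * exp(-ke*t) = 245 * exp(-0.441*5)
C(5) = 27.01 mg/L


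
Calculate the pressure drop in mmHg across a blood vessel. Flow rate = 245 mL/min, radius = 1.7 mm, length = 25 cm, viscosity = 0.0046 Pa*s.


dP = 8*mu*L*Q / (pi*r^4)
Q = 245 mL/min = 4.08333e-06 m^3/s
dP = 1431.72 Pa = 1431.72 / 133.322 mmHg = 10.74 mmHg


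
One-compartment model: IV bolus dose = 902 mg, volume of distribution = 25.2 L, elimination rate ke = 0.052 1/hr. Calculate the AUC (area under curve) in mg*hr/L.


C0 = Dose/Vd = 902/25.2 = 35.7937 mg/L
AUC = C0/ke = 35.7937/0.052
AUC = 688.3 mg*hr/L


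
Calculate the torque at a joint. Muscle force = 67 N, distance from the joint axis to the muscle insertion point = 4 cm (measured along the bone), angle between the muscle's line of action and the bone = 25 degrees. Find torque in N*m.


Torque = F * d * sin(theta)   (moment arm = d*sin(theta))
d = 4 cm = 0.04 m
Torque = 67 * 0.04 * sin(25)
Torque = 1.133 N*m


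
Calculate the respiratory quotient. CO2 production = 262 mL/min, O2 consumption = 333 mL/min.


RQ = VCO2 / VO2
RQ = 262 / 333
RQ = 0.7868


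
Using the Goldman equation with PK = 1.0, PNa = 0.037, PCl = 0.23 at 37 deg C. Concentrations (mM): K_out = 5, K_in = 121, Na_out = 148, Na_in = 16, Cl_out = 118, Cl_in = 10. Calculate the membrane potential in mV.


Vm = (RT/F)*ln((PK*Ko + PNa*Nao + PCl*Cli)/(PK*Ki + PNa*Nai + PCl*Clo))
Numer = 12.776, Denom = 148.732
Vm = -65.6 mV


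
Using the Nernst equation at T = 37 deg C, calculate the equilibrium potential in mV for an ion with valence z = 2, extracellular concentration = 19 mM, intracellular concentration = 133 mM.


E = (RT/(zF)) * ln(C_out/C_in)
T = 37 + 273.15 = 310.15 K
E = (8.314 * 310.15 / (2 * 96485)) * ln(19/133)
E = -26 mV


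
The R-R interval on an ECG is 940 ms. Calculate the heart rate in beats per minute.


HR = 60 / RR_interval(s)
RR = 940 ms = 0.94 s
HR = 60 / 0.94 = 63.83 bpm


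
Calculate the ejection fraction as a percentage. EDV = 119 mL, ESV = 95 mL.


SV = EDV - ESV = 119 - 95 = 24 mL
EF = SV/EDV * 100 = 24/119 * 100
EF = 20.17%


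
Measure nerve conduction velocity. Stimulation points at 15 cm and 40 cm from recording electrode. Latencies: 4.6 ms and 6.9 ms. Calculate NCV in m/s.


Distance = (40 - 15) / 100 = 0.25 m
dt = (6.9 - 4.6) / 1000 = 0.0023 s
NCV = dist / dt = 108.7 m/s


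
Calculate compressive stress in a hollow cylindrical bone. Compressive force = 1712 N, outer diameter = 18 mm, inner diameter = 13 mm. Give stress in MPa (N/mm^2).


A = pi*(r_o^2 - r_i^2)
r_o = 9 mm, r_i = 6.5 mm
A = 121.737 mm^2
sigma = F/A = 1712 / 121.737
sigma = 14.06 MPa


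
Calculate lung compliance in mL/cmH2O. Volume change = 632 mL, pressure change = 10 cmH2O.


C = dV / dP
C = 632 / 10
C = 63.2 mL/cmH2O


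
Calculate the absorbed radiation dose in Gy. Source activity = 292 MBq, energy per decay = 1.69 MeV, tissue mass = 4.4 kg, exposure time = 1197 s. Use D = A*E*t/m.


A = 292 MBq = 2.9200e+08 Bq
E = 1.69 MeV = 2.70738e-13 J
D = A*E*t/m = 2.9200e+08*2.70738e-13*1197/4.4
D = 0.02151 Gy


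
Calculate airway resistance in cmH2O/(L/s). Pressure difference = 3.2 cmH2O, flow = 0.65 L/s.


R = dP / flow
R = 3.2 / 0.65
R = 4.923 cmH2O/(L/s)


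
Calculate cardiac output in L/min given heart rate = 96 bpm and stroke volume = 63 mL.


CO = HR * SV
CO = 96 * 63 / 1000
CO = 6.048 L/min


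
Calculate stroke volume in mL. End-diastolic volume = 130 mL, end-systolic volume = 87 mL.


SV = EDV - ESV
SV = 130 - 87
SV = 43 mL


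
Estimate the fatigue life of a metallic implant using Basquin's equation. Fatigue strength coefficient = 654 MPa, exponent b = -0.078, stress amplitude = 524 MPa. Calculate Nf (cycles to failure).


sigma_a = sigma_f' * (2Nf)^b
2Nf = (sigma_a/sigma_f')^(1/b)
2Nf = (524/654)^(1/-0.078)
2Nf = 17.136771
Nf = 8.568


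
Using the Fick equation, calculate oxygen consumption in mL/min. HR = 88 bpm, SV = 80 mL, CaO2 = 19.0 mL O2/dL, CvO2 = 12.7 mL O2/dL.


CO = HR*SV = 88*80/1000 = 7.04 L/min
a-v O2 diff = 19.0 - 12.7 = 6.3 mL/dL
VO2 = CO * (CaO2-CvO2) * 10 dL/L
VO2 = 7.04 * 6.3 * 10
VO2 = 443.5 mL/min


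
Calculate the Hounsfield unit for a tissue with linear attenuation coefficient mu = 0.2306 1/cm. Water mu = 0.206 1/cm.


HU = ((mu_tissue - mu_water) / mu_water) * 1000
HU = ((0.2306 - 0.206) / 0.206) * 1000
HU = 119.4


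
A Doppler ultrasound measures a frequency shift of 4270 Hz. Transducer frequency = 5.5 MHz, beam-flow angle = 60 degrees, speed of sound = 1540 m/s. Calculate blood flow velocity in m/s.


v = fd * c / (2 * f0 * cos(theta))
v = 4270 * 1540 / (2 * 5.5000e+06 * cos(60))
v = 1.196 m/s


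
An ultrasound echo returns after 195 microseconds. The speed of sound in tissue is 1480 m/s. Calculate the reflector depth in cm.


depth = c * t / 2
t = 195 us = 1.9500e-04 s
depth = 1480 * 1.9500e-04 / 2
depth = 0.1443 m = 14.43 cm


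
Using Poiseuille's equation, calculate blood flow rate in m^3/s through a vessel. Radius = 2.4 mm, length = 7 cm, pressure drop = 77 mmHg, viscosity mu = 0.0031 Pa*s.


Q = pi*r^4*dP / (8*mu*L)
r = 0.0024 m, L = 0.07 m
dP = 77 mmHg = 10265.794 Pa
Q = 6.1636e-04 m^3/s


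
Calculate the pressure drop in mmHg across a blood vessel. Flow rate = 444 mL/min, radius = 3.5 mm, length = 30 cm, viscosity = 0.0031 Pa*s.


dP = 8*mu*L*Q / (pi*r^4)
Q = 444 mL/min = 7.4e-06 m^3/s
dP = 116.784 Pa = 116.784 / 133.322 mmHg = 0.876 mmHg


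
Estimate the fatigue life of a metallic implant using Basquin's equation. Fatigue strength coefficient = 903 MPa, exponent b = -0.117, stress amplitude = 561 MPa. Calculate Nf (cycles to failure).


sigma_a = sigma_f' * (2Nf)^b
2Nf = (sigma_a/sigma_f')^(1/b)
2Nf = (561/903)^(1/-0.117)
2Nf = 58.462771
Nf = 29.23


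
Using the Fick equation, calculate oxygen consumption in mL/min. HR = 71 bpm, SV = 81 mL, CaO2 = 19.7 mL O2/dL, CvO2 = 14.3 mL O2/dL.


CO = HR*SV = 71*81/1000 = 5.751 L/min
a-v O2 diff = 19.7 - 14.3 = 5.4 mL/dL
VO2 = CO * (CaO2-CvO2) * 10 dL/L
VO2 = 5.751 * 5.4 * 10
VO2 = 310.6 mL/min


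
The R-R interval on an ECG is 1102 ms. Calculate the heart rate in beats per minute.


HR = 60 / RR_interval(s)
RR = 1102 ms = 1.102 s
HR = 60 / 1.102 = 54.45 bpm


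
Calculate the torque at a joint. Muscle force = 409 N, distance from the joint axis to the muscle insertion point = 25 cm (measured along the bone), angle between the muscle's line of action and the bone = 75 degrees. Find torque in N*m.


Torque = F * d * sin(theta)   (moment arm = d*sin(theta))
d = 25 cm = 0.25 m
Torque = 409 * 0.25 * sin(75)
Torque = 98.77 N*m


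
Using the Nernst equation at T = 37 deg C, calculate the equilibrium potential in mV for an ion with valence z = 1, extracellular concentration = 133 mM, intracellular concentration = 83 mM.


E = (RT/(zF)) * ln(C_out/C_in)
T = 37 + 273.15 = 310.15 K
E = (8.314 * 310.15 / (1 * 96485)) * ln(133/83)
E = 12.6 mV


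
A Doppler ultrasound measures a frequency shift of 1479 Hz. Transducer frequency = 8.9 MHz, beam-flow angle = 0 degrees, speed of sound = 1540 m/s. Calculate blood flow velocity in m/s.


v = fd * c / (2 * f0 * cos(theta))
v = 1479 * 1540 / (2 * 8.9000e+06 * cos(0))
v = 0.128 m/s


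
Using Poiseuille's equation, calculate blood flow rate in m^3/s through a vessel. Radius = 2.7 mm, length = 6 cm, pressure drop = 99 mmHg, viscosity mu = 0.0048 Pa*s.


Q = pi*r^4*dP / (8*mu*L)
r = 0.0027 m, L = 0.06 m
dP = 99 mmHg = 13198.878 Pa
Q = 9.5644e-04 m^3/s


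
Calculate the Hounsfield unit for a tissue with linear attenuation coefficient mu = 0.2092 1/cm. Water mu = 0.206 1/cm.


HU = ((mu_tissue - mu_water) / mu_water) * 1000
HU = ((0.2092 - 0.206) / 0.206) * 1000
HU = 15.53


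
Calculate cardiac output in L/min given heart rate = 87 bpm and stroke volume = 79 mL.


CO = HR * SV
CO = 87 * 79 / 1000
CO = 6.873 L/min


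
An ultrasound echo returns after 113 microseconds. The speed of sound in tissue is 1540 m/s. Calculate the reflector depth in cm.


depth = c * t / 2
t = 113 us = 1.1300e-04 s
depth = 1540 * 1.1300e-04 / 2
depth = 0.08701 m = 8.701 cm


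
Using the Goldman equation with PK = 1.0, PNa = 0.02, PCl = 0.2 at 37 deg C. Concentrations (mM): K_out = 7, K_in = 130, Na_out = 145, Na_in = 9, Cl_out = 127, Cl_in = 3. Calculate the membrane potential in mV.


Vm = (RT/F)*ln((PK*Ko + PNa*Nao + PCl*Cli)/(PK*Ki + PNa*Nai + PCl*Clo))
Numer = 10.5, Denom = 155.58
Vm = -72.05 mV


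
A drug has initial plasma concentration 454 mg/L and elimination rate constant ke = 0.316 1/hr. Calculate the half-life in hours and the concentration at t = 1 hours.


t_half = ln(2) / ke = 0.693147 / 0.316 = 2.194 hr
C(t) = C0 * exp(-ke*t) = 454 * exp(-0.316*1)
C(1) = 331 mg/L


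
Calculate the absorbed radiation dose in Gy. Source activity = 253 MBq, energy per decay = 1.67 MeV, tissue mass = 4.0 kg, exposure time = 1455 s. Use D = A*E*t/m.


A = 253 MBq = 2.5300e+08 Bq
E = 1.67 MeV = 2.67534e-13 J
D = A*E*t/m = 2.5300e+08*2.67534e-13*1455/4.0
D = 0.02462 Gy


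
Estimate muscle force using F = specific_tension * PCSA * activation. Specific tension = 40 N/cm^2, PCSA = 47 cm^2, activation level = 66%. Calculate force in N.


F = sigma * PCSA * activation
F = 40 * 47 * 0.66
F = 1241 N


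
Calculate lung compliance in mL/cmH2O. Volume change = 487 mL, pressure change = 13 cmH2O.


C = dV / dP
C = 487 / 13
C = 37.46 mL/cmH2O


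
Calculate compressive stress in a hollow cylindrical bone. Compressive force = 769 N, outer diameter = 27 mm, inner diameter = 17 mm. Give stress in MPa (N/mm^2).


A = pi*(r_o^2 - r_i^2)
r_o = 13.5 mm, r_i = 8.5 mm
A = 345.575 mm^2
sigma = F/A = 769 / 345.575
sigma = 2.225 MPa


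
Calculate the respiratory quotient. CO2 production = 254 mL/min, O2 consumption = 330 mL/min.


RQ = VCO2 / VO2
RQ = 254 / 330
RQ = 0.7697


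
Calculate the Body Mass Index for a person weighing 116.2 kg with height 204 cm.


BMI = weight / height^2
height = 204 cm = 2.04 m
BMI = 116.2 / 2.04^2
BMI = 27.92 kg/m^2


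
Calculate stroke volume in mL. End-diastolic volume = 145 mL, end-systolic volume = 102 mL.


SV = EDV - ESV
SV = 145 - 102
SV = 43 mL


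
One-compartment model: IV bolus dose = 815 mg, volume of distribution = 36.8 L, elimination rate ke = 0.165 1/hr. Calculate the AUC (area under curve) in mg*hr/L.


C0 = Dose/Vd = 815/36.8 = 22.1467 mg/L
AUC = C0/ke = 22.1467/0.165
AUC = 134.2 mg*hr/L


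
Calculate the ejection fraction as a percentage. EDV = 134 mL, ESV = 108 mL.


SV = EDV - ESV = 134 - 108 = 26 mL
EF = SV/EDV * 100 = 26/134 * 100
EF = 19.4%


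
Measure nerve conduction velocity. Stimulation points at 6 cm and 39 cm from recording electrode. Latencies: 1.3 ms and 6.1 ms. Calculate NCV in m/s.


Distance = (39 - 6) / 100 = 0.33 m
dt = (6.1 - 1.3) / 1000 = 0.0048 s
NCV = dist / dt = 68.75 m/s


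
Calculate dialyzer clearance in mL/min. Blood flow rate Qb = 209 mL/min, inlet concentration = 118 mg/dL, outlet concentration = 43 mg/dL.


K = Qb * (Cb_in - Cb_out) / Cb_in
K = 209 * (118 - 43) / 118
K = 132.8 mL/min


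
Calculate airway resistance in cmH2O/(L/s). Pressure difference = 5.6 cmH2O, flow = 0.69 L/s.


R = dP / flow
R = 5.6 / 0.69
R = 8.116 cmH2O/(L/s)


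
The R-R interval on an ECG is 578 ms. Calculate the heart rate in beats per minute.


HR = 60 / RR_interval(s)
RR = 578 ms = 0.578 s
HR = 60 / 0.578 = 103.8 bpm


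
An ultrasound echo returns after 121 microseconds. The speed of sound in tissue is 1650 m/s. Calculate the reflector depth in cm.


depth = c * t / 2
t = 121 us = 1.2100e-04 s
depth = 1650 * 1.2100e-04 / 2
depth = 0.099825 m = 9.9825 cm


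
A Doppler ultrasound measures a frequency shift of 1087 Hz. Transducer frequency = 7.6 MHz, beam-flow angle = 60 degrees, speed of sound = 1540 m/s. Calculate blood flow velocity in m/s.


v = fd * c / (2 * f0 * cos(theta))
v = 1087 * 1540 / (2 * 7.6000e+06 * cos(60))
v = 0.2203 m/s


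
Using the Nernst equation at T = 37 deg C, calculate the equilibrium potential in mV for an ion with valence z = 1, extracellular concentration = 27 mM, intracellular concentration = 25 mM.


E = (RT/(zF)) * ln(C_out/C_in)
T = 37 + 273.15 = 310.15 K
E = (8.314 * 310.15 / (1 * 96485)) * ln(27/25)
E = 2.057 mV


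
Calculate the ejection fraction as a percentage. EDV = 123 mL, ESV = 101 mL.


SV = EDV - ESV = 123 - 101 = 22 mL
EF = SV/EDV * 100 = 22/123 * 100
EF = 17.89%


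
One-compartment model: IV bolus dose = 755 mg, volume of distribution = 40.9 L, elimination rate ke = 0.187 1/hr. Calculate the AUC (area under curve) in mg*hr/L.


C0 = Dose/Vd = 755/40.9 = 18.4597 mg/L
AUC = C0/ke = 18.4597/0.187
AUC = 98.71 mg*hr/L


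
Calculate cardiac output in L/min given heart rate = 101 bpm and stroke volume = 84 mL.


CO = HR * SV
CO = 101 * 84 / 1000
CO = 8.484 L/min


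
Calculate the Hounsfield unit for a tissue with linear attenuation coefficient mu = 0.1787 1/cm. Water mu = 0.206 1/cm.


HU = ((mu_tissue - mu_water) / mu_water) * 1000
HU = ((0.1787 - 0.206) / 0.206) * 1000
HU = -132.5


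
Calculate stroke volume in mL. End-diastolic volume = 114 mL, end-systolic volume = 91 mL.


SV = EDV - ESV
SV = 114 - 91
SV = 23 mL


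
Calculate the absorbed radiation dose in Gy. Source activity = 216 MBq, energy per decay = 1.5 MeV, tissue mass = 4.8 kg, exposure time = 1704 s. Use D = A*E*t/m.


A = 216 MBq = 2.1600e+08 Bq
E = 1.5 MeV = 2.403e-13 J
D = A*E*t/m = 2.1600e+08*2.403e-13*1704/4.8
D = 0.01843 Gy


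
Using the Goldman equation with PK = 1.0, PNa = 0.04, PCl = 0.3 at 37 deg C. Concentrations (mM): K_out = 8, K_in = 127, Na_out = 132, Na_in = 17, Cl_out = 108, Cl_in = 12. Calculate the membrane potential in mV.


Vm = (RT/F)*ln((PK*Ko + PNa*Nao + PCl*Cli)/(PK*Ki + PNa*Nai + PCl*Clo))
Numer = 16.88, Denom = 160.08
Vm = -60.12 mV


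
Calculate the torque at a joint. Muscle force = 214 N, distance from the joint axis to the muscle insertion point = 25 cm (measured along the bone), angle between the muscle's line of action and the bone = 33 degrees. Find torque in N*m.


Torque = F * d * sin(theta)   (moment arm = d*sin(theta))
d = 25 cm = 0.25 m
Torque = 214 * 0.25 * sin(33)
Torque = 29.14 N*m


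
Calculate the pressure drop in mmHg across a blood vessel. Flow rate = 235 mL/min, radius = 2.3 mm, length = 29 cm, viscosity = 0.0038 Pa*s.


dP = 8*mu*L*Q / (pi*r^4)
Q = 235 mL/min = 3.91667e-06 m^3/s
dP = 392.76 Pa = 392.76 / 133.322 mmHg = 2.946 mmHg


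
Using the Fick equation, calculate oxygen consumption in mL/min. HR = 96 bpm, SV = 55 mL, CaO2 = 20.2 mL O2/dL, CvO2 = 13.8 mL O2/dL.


CO = HR*SV = 96*55/1000 = 5.28 L/min
a-v O2 diff = 20.2 - 13.8 = 6.4 mL/dL
VO2 = CO * (CaO2-CvO2) * 10 dL/L
VO2 = 5.28 * 6.4 * 10
VO2 = 337.9 mL/min


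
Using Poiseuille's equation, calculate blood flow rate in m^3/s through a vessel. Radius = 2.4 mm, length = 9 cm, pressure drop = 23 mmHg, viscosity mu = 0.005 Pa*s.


Q = pi*r^4*dP / (8*mu*L)
r = 0.0024 m, L = 0.09 m
dP = 23 mmHg = 3066.406 Pa
Q = 8.8781e-05 m^3/s


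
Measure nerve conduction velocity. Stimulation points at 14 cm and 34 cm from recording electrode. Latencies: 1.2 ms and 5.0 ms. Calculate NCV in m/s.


Distance = (34 - 14) / 100 = 0.2 m
dt = (5.0 - 1.2) / 1000 = 0.0038 s
NCV = dist / dt = 52.63 m/s


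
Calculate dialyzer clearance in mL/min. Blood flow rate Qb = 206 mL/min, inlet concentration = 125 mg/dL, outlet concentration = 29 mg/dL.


K = Qb * (Cb_in - Cb_out) / Cb_in
K = 206 * (125 - 29) / 125
K = 158.2 mL/min


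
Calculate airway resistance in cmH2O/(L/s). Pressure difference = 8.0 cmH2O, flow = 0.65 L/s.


R = dP / flow
R = 8.0 / 0.65
R = 12.31 cmH2O/(L/s)


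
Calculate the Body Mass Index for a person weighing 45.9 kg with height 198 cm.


BMI = weight / height^2
height = 198 cm = 1.98 m
BMI = 45.9 / 1.98^2
BMI = 11.71 kg/m^2


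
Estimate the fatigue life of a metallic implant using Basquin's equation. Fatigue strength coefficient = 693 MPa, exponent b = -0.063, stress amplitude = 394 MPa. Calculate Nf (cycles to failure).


sigma_a = sigma_f' * (2Nf)^b
2Nf = (sigma_a/sigma_f')^(1/b)
2Nf = (394/693)^(1/-0.063)
2Nf = 7809.9993
Nf = 3905


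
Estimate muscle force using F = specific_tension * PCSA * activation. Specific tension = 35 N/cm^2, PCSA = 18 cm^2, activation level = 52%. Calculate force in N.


F = sigma * PCSA * activation
F = 35 * 18 * 0.52
F = 327.6 N


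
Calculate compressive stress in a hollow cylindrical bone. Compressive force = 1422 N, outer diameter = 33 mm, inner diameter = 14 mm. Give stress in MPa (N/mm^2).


A = pi*(r_o^2 - r_i^2)
r_o = 16.5 mm, r_i = 7 mm
A = 701.361 mm^2
sigma = F/A = 1422 / 701.361
sigma = 2.027 MPa


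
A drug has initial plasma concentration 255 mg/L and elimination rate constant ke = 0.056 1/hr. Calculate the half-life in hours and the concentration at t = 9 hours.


t_half = ln(2) / ke = 0.693147 / 0.056 = 12.38 hr
C(t) = C0 * exp(-ke*t) = 255 * exp(-0.056*9)
C(9) = 154 mg/L


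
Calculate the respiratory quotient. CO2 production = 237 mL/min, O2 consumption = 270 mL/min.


RQ = VCO2 / VO2
RQ = 237 / 270
RQ = 0.8778


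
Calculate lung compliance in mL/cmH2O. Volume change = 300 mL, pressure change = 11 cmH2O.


C = dV / dP
C = 300 / 11
C = 27.27 mL/cmH2O


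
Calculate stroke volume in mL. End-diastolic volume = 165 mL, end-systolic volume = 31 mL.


SV = EDV - ESV
SV = 165 - 31
SV = 134 mL


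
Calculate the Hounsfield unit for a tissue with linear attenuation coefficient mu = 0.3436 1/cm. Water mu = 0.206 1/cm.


HU = ((mu_tissue - mu_water) / mu_water) * 1000
HU = ((0.3436 - 0.206) / 0.206) * 1000
HU = 668


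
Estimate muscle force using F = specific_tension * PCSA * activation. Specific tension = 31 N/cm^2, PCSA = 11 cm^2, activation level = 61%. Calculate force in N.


F = sigma * PCSA * activation
F = 31 * 11 * 0.61
F = 208 N


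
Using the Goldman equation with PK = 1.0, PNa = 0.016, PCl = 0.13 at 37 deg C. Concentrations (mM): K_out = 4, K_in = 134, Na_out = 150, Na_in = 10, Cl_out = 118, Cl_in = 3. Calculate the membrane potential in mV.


Vm = (RT/F)*ln((PK*Ko + PNa*Nao + PCl*Cli)/(PK*Ki + PNa*Nai + PCl*Clo))
Numer = 6.79, Denom = 149.5
Vm = -82.63 mV


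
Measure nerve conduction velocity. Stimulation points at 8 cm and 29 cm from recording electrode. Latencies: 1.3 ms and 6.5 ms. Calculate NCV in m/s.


Distance = (29 - 8) / 100 = 0.21 m
dt = (6.5 - 1.3) / 1000 = 0.0052 s
NCV = dist / dt = 40.38 m/s


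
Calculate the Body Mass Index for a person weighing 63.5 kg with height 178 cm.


BMI = weight / height^2
height = 178 cm = 1.78 m
BMI = 63.5 / 1.78^2
BMI = 20.04 kg/m^2


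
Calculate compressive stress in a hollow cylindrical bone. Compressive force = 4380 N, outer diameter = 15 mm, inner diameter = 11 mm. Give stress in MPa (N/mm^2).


A = pi*(r_o^2 - r_i^2)
r_o = 7.5 mm, r_i = 5.5 mm
A = 81.6814 mm^2
sigma = F/A = 4380 / 81.6814
sigma = 53.62 MPa


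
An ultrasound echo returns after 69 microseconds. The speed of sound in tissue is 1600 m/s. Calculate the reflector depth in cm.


depth = c * t / 2
t = 69 us = 6.9000e-05 s
depth = 1600 * 6.9000e-05 / 2
depth = 0.0552 m = 5.52 cm


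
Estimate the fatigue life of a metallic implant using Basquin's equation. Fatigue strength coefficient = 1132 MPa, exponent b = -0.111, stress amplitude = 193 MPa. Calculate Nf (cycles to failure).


sigma_a = sigma_f' * (2Nf)^b
2Nf = (sigma_a/sigma_f')^(1/b)
2Nf = (193/1132)^(1/-0.111)
2Nf = 8346868.7
Nf = 4.1734e+06


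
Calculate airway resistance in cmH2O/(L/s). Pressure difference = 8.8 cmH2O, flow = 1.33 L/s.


R = dP / flow
R = 8.8 / 1.33
R = 6.617 cmH2O/(L/s)


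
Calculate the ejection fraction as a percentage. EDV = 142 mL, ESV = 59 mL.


SV = EDV - ESV = 142 - 59 = 83 mL
EF = SV/EDV * 100 = 83/142 * 100
EF = 58.45%


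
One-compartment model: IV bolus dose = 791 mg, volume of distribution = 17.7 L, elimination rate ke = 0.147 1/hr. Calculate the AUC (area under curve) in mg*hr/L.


C0 = Dose/Vd = 791/17.7 = 44.6893 mg/L
AUC = C0/ke = 44.6893/0.147
AUC = 304 mg*hr/L


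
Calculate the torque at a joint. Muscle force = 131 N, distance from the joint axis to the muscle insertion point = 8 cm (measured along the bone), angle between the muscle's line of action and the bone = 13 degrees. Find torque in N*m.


Torque = F * d * sin(theta)   (moment arm = d*sin(theta))
d = 8 cm = 0.08 m
Torque = 131 * 0.08 * sin(13)
Torque = 2.357 N*m
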